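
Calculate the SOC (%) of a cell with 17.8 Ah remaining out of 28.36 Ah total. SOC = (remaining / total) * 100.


SOC% = 17.8 / 28.36 * 100 = 62.76%

62.76%


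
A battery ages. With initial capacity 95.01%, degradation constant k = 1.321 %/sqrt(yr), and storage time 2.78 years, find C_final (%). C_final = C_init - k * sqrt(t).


Step 1: sqrt(2.78 yr) = 1.6673
Step 2: drop = 1.321 * 1.6673 = 2.2025
Step 3: C_final = 95.01 - 2.2025 = 92.81%

92.81%


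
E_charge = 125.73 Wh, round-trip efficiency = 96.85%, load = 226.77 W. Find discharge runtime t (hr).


Step 1: E_discharge = eta/100 * E_charge = 96.85/100 * 125.73 = 121.77 Wh
Step 2: t = E_discharge / P = 121.77 / 226.77 = 0.5370 hr

0.5370 hr


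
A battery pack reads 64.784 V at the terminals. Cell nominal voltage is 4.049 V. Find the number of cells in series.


Rearranging: n = V_pack / V_cell = 64.784 / 4.049 = 16 cells

16


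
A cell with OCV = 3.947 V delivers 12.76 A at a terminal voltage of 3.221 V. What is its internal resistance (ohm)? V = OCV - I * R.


R = (OCV - V) / I = (3.947 - 3.221) / 12.76 = 0.05690 ohm

0.05690 ohm


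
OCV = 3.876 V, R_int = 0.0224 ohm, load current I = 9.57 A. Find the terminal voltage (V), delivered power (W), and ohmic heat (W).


Step 1: V_terminal = OCV - I*R = 3.876 - 9.57 * 0.0224 = 3.6616 V
Step 2: P_out = V_terminal * I = 3.6616 * 9.57 = 35.04 W
Step 3: Q = I^2 * R = 9.57^2 * 0.0224 = 2.052 W

V=3.6616 V, P=35.04 W, Q=2.052 W


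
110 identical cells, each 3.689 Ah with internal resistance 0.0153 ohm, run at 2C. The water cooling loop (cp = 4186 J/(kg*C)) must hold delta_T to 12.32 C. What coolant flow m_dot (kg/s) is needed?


Step 1: I = 2 * 3.689 = 7.378 A
Step 2: Q_cell = I^2 * R = 7.378^2 * 0.0153 = 0.83285 W
Step 3: Q_total = 110 * 0.83285 = 91.614 W
Step 4: m_dot = Q_total / (cp * dT) = 91.614 / (4186 * 12.32) = 0.001776 kg/s

0.001776 kg/s


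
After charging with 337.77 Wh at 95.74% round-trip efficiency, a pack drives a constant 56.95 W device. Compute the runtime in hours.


Step 1: E_discharge = eta/100 * E_charge = 95.74/100 * 337.77 = 323.38 Wh
Step 2: t = E_discharge / P = 323.38 / 56.95 = 5.678 hr

5.678 hr


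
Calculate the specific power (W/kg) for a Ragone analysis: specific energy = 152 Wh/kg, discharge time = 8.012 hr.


Specific power = 152 Wh/kg / 8.012 hr = 18.97 W/kg

18.97 W/kg


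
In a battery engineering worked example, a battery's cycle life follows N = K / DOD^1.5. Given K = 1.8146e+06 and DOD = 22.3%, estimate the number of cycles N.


Step 1: DOD^1.5 = 22.3^1.5 = 105.31
Step 2: N = 1.8146e+06 / 105.31 = 17230 cycles

17230 cycles


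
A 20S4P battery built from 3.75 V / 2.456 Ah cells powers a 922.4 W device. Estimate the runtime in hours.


Step 1: E_pack = Ns * V_cell * Np * C_cell = 20 * 3.75 * 4 * 2.456 = 736.8 Wh
Step 2: t = E_pack / P = 736.8 / 922.4 = 0.7988 hr

0.7988 hr


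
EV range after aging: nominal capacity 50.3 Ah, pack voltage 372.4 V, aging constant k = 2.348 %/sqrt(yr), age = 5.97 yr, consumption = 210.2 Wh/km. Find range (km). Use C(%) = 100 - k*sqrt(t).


Step 1: capacity retention = 100 - 2.348 * sqrt(5.97) = 100 - 2.348 * 2.4434 = 94.263%
Step 2: C_now = 50.3 * 94.263/100 = 47.414 Ah
Step 3: E_pack = V * C_now = 372.4 * 47.414 = 17657 Wh
Step 4: range = E_pack / consumption = 17657 / 210.2 = 84.00 km

84.00 km


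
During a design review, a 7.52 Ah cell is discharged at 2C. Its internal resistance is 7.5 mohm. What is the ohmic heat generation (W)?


Convert: R = 7.5 mohm = 0.0075 ohm
Step 1: I = C_rate * capacity = 2 * 7.52 = 15.04 A
Step 2: Q = I^2 * R = 15.04^2 * 0.0075 = 226.2 * 0.0075 = 1.697 W

1.697 W


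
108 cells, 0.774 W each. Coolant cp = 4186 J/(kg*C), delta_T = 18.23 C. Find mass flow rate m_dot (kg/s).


Q_total = 108 * 0.774 = 83.592 W
m_dot = Q_total / (cp * dT) = 83.592 / (4186 * 18.23) = 0.001095 kg/s

0.001095 kg/s


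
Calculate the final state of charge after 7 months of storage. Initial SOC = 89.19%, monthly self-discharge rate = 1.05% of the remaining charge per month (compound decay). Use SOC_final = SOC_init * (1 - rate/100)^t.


decay = (1 - 1.05/100)^7 = 0.92878
SOC_final = 89.19 * 0.92878 = 82.84%

82.84%


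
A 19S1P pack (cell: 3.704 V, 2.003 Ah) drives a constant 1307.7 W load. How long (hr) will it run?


Step 1: E_pack = Ns * V_cell * Np * C_cell = 19 * 3.704 * 1 * 2.003 = 140.96 Wh
Step 2: t = E_pack / P = 140.96 / 1307.7 = 0.1078 hr

0.1078 hr


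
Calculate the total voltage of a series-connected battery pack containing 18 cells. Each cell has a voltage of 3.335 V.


With 18 cells in series at 3.335 V each, V_pack = 60.03 V

60.03 V


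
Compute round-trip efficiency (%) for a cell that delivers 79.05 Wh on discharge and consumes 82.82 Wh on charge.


Round-trip efficiency = 79.05/82.82 * 100% = 95.45%

95.45%


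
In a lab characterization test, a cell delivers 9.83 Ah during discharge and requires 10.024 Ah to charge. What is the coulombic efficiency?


Coulombic efficiency = 9.83/10.024 * 100% = 98.06%

98.06%


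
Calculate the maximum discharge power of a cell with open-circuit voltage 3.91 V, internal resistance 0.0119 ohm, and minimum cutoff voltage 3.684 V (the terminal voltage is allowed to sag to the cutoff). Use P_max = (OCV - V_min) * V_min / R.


P_max = (OCV - V_min) * V_min / R = (3.91 - 3.684) * 3.684 / 0.0119 = 0.226 * 3.684 / 0.0119 = 69.97 W

69.97 W


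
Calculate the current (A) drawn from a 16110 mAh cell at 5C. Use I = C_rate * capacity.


Convert: capacity = 16110 mAh = 16.11 Ah
I = C_rate * capacity = 5 * 16.11 = 80.55 A

80.55 A


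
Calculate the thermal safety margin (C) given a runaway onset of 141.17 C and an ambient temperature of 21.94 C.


margin = T_onset - T_ambient = 141.17 - 21.94 = 119.23 C

119.23 C


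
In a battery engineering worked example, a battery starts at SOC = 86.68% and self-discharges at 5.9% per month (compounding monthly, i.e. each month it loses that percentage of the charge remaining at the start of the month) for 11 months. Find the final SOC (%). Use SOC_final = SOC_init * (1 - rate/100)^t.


Monthly retention factor = 1 - 5.9/100 = 0.941
Over 11 months: factor^11 = 0.51225
SOC_final = 86.68 * 0.51225 = 44.40%

44.40%


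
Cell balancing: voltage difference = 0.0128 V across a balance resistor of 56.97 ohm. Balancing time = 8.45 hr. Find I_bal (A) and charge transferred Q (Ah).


I_bal = dV / R = 0.0128 / 56.97 = 2.2468e-04 A
Q = I_bal * t = 2.2468e-04 * 8.45 = 0.001899 Ah

I=2.2468e-04 A, Q=0.001899 Ah


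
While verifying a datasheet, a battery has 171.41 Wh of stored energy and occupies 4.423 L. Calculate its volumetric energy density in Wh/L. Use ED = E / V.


Volumetric ED = 171.41 Wh / 4.423 L = 38.75 Wh/L

38.75 Wh/L


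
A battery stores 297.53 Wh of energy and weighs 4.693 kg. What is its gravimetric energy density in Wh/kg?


ED = E / m = 297.53 / 4.693 = 63.40 Wh/kg

63.40 Wh/kg


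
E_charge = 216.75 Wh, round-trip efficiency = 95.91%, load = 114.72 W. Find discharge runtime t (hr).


Step 1: E_discharge = eta/100 * E_charge = 95.91/100 * 216.75 = 207.88 Wh
Step 2: t = E_discharge / P = 207.88 / 114.72 = 1.812 hr

1.812 hr


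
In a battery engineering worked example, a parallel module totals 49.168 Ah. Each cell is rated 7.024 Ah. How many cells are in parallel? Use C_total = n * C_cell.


n = C_total / C_cell = 49.168 / 7.024 = 7

7


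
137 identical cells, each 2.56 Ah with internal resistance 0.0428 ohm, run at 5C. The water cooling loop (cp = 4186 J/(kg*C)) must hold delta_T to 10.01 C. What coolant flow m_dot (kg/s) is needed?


Step 1: I = 5 * 2.56 = 12.8 A
Step 2: Q_cell = I^2 * R = 12.8^2 * 0.0428 = 7.0124 W
Step 3: Q_total = 137 * 7.0124 = 960.7 W
Step 4: m_dot = Q_total / (cp * dT) = 960.7 / (4186 * 10.01) = 0.02293 kg/s

0.02293 kg/s


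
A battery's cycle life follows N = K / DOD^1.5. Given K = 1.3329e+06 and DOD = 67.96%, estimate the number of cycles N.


DOD^1.5 = 560.25
N = K / DOD^1.5 = 1.3329e+06 / 560.25 = 2379

2379 cycles


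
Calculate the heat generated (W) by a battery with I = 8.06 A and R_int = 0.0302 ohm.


Q = I^2 * R = 8.06^2 * 0.0302 = 1.962 W

1.962 W


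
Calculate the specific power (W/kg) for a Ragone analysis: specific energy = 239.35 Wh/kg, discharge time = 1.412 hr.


P_specific = E / t = 239.35 / 1.412 = 169.5 W/kg

169.5 W/kg


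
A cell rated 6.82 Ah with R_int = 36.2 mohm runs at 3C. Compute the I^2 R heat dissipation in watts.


Convert: R = 36.2 mohm = 0.0362 ohm
Step 1: I = C_rate * capacity = 3 * 6.82 = 20.46 A
Step 2: Q = I^2 * R = 20.46^2 * 0.0362 = 418.61 * 0.0362 = 15.15 W

15.15 W


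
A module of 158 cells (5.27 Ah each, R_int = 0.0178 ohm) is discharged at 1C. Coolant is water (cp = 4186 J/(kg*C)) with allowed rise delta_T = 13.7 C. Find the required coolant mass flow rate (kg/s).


Step 1: I = 1 * 5.27 = 5.27 A
Step 2: Q_cell = I^2 * R = 5.27^2 * 0.0178 = 0.49436 W
Step 3: Q_total = 158 * 0.49436 = 78.109 W
Step 4: m_dot = Q_total / (cp * dT) = 78.109 / (4186 * 13.7) = 0.001362 kg/s

0.001362 kg/s


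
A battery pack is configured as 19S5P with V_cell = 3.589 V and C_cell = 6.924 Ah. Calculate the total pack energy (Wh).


V_pack = 19 * 3.589 = 68.191 V
C_pack = 5 * 6.924 = 34.62 Ah
E = V_pack * C_pack = 68.191 * 34.62 = 2361 Wh

2361 Wh


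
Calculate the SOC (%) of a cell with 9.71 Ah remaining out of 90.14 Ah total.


SOC = (remaining / total) * 100 = (9.71 / 90.14) * 100 = 10.77%

10.77%


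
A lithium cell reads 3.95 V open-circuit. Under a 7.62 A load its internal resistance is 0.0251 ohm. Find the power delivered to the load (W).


Step 1: V_terminal = OCV - I*R = 3.95 - 7.62 * 0.0251 = 3.7587 V
Step 2: P_out = V_terminal * I = 3.7587 * 7.62 = 28.64 W

28.64 W


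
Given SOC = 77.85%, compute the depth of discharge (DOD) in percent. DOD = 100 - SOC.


Complement of SOC: DOD = 100% - 77.85% = 22.15%

22.15%


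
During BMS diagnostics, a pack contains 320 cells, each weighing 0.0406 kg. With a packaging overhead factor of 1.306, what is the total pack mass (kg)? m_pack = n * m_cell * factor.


Cell mass sum = 320 * 0.0406 = 12.992 kg
With overhead 1.306: m_pack = 12.992 * 1.306 = 16.97 kg

16.97 kg


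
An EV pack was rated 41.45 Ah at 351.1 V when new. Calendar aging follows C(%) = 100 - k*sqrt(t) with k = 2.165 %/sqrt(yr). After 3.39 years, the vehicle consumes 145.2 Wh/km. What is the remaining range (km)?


Step 1: capacity retention = 100 - 2.165 * sqrt(3.39) = 100 - 2.165 * 1.8412 = 96.014%
Step 2: C_now = 41.45 * 96.014/100 = 39.798 Ah
Step 3: E_pack = V * C_now = 351.1 * 39.798 = 13973 Wh
Step 4: range = E_pack / consumption = 13973 / 145.2 = 96.23 km

96.23 km


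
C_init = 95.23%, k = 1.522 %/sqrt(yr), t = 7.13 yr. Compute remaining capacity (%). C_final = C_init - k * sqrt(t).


sqrt(t) = sqrt(7.13) = 2.6702
C_final = 95.23 - 1.522 * 2.6702 = 91.17%

91.17%


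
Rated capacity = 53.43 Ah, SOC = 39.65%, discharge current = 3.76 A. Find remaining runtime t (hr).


Step 1: remaining = SOC/100 * C_total = 39.65/100 * 53.43 = 21.185 Ah
Step 2: t = remaining / I = 21.185 / 3.76 = 5.634 hr

5.634 hr


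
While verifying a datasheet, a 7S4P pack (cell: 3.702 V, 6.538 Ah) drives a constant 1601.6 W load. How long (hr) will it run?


Step 1: E_pack = Ns * V_cell * Np * C_cell = 7 * 3.702 * 4 * 6.538 = 677.7 Wh
Step 2: t = E_pack / P = 677.7 / 1601.6 = 0.4231 hr

0.4231 hr


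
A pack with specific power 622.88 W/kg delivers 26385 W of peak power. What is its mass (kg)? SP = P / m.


m = P / SP = 26385 / 622.88 = 42.36 kg

42.36 kg


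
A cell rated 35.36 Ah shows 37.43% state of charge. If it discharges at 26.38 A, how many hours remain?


Step 1: remaining = SOC/100 * C_total = 37.43/100 * 35.36 = 13.235 Ah
Step 2: t = remaining / I = 13.235 / 26.38 = 0.5017 hr

0.5017 hr


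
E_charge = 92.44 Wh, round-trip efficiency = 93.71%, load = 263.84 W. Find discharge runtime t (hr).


Step 1: E_discharge = eta/100 * E_charge = 93.71/100 * 92.44 = 86.626 Wh
Step 2: t = E_discharge / P = 86.626 / 263.84 = 0.3283 hr

0.3283 hr


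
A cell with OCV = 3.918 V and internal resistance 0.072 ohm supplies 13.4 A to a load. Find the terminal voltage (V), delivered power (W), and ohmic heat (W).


Step 1: V_terminal = OCV - I*R = 3.918 - 13.4 * 0.072 = 2.9532 V
Step 2: P_out = V_terminal * I = 2.9532 * 13.4 = 39.57 W
Step 3: Q = I^2 * R = 13.4^2 * 0.072 = 12.93 W

V=2.9532 V, P=39.57 W, Q=12.93 W


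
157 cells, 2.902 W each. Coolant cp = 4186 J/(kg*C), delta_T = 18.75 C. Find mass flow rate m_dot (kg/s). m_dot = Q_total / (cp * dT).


Step 1: Total heat Q = 157 * 2.902 W = 455.61 W
Step 2: denom = cp * dT = 4186 * 18.75 = 78488
Step 3: m_dot = 455.61 / 78488 = 0.005805 kg/s

0.005805 kg/s


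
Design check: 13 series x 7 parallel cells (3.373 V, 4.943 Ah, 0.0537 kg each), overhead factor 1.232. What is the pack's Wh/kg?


Step 1: V_pack = 13 * 3.373 = 43.849 V
Step 2: C_pack = 7 * 4.943 = 34.601 Ah
Step 3: E_pack = V_pack * C_pack = 43.849 * 34.601 = 1517.2 Wh
Step 4: m_pack = 13 * 7 * 0.0537 * 1.232 = 6.0204 kg
Step 5: ED = E_pack / m_pack = 1517.2 / 6.0204 = 252.0 Wh/kg

252.0 Wh/kg


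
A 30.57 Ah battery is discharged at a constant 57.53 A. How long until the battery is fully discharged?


t = capacity / current = 30.57 / 57.53 = 0.5314 hr

0.5314 hr


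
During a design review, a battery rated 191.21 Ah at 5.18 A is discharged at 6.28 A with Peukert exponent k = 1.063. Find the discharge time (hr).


Step 1: t_rated = C / I_rated = 191.21 / 5.18 = 36.913 hr
Step 2: ratio = 5.18 / 6.28 = 0.82484
Step 3: ratio^k = 0.82484^1.063 = 0.81489
Step 4: t = t_rated * ratio^k = 36.913 * 0.81489 = 30.08 hr

30.08 hr


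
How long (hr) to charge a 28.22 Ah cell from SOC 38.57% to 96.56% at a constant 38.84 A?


Step 1: dSOC = 96.56% - 38.57% = 57.99%
Step 2: delta_Ah = 28.22 * 57.99 / 100 = 16.365 Ah
Step 3: t = 16.365 / 38.84 = 0.4213 hr

0.4213 hr


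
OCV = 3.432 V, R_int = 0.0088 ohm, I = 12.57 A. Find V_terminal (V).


V = OCV - I*R = 3.432 - 12.57 * 0.0088 = 3.321 V

3.321 V


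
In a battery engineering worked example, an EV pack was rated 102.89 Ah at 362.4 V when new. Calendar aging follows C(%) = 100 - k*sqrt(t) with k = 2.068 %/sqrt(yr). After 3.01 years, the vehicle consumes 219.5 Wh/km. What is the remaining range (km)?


Step 1: capacity retention = 100 - 2.068 * sqrt(3.01) = 100 - 2.068 * 1.7349 = 96.412%
Step 2: C_now = 102.89 * 96.412/100 = 99.198 Ah
Step 3: E_pack = V * C_now = 362.4 * 99.198 = 35949 Wh
Step 4: range = E_pack / consumption = 35949 / 219.5 = 163.8 km

163.8 km


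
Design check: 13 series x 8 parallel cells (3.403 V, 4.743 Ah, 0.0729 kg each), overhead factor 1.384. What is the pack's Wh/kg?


Step 1: V_pack = 13 * 3.403 = 44.239 V
Step 2: C_pack = 8 * 4.743 = 37.944 Ah
Step 3: E_pack = V_pack * C_pack = 44.239 * 37.944 = 1678.6 Wh
Step 4: m_pack = 13 * 8 * 0.0729 * 1.384 = 10.493 kg
Step 5: ED = E_pack / m_pack = 1678.6 / 10.493 = 160.0 Wh/kg

160.0 Wh/kg


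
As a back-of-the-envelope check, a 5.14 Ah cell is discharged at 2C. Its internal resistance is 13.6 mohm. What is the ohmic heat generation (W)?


Convert: R = 13.6 mohm = 0.0136 ohm
Step 1: I = C_rate * capacity = 2 * 5.14 = 10.28 A
Step 2: Q = I^2 * R = 10.28^2 * 0.0136 = 105.68 * 0.0136 = 1.437 W

1.437 W


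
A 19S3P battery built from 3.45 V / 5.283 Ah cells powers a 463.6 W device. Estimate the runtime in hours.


Step 1: E_pack = Ns * V_cell * Np * C_cell = 19 * 3.45 * 3 * 5.283 = 1038.9 Wh
Step 2: t = E_pack / P = 1038.9 / 463.6 = 2.241 hr

2.241 hr


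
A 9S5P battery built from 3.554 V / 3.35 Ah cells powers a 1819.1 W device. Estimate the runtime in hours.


Step 1: E_pack = Ns * V_cell * Np * C_cell = 9 * 3.554 * 5 * 3.35 = 535.77 Wh
Step 2: t = E_pack / P = 535.77 / 1819.1 = 0.2945 hr

0.2945 hr


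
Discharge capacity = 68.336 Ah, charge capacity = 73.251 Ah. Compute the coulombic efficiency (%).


eta_c = Q_dis / Q_chg * 100 = 68.336 / 73.251 * 100 = 93.29%

93.29%


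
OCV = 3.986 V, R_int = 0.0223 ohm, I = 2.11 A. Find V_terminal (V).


V = OCV - I*R = 3.986 - 2.11 * 0.0223 = 3.939 V

3.939 V


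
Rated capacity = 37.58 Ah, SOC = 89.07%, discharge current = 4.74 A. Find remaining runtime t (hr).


Step 1: remaining = SOC/100 * C_total = 89.07/100 * 37.58 = 33.473 Ah
Step 2: t = remaining / I = 33.473 / 4.74 = 7.062 hr

7.062 hr


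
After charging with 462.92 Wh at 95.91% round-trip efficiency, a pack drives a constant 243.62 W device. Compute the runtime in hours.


Step 1: E_discharge = eta/100 * E_charge = 95.91/100 * 462.92 = 443.99 Wh
Step 2: t = E_discharge / P = 443.99 / 243.62 = 1.822 hr

1.822 hr


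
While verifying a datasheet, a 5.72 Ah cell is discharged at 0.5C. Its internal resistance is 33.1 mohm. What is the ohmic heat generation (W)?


Convert: R = 33.1 mohm = 0.0331 ohm
Step 1: I = C_rate * capacity = 0.5 * 5.72 = 2.86 A
Step 2: Q = I^2 * R = 2.86^2 * 0.0331 = 8.1796 * 0.0331 = 0.2707 W

0.2707 W


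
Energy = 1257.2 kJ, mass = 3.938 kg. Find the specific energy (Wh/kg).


Convert: E = 1257.2 kJ = 349.22 Wh
ED = E / m = 349.22 / 3.938 = 88.68 Wh/kg

88.68 Wh/kg


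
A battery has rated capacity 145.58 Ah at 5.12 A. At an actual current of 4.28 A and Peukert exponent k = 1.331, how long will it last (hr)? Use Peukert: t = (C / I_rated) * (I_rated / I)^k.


t_rated = C / I_rated = 145.58 / 5.12 = 28.434 hr
(I_rated/I)^k = (1.1963)^1.331 = 1.2694
t = t_rated * (I_rated/I)^k = 28.434 * 1.2694 = 36.09 hr

36.09 hr


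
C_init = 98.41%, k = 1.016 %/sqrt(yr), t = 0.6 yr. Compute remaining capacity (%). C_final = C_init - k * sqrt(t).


sqrt(t) = sqrt(0.6) = 0.7746
C_final = 98.41 - 1.016 * 0.7746 = 97.62%

97.62%


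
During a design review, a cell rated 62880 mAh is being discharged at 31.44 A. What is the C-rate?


Convert: capacity = 62880 mAh = 62.88 Ah
C_rate = I / capacity = 31.44 / 62.88 = 0.5C

0.5C


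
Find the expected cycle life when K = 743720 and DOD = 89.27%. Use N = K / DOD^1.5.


Step 1: DOD^1.5 = 89.27^1.5 = 843.45
Step 2: N = 743720 / 843.45 = 881.8 cycles

881.8 cycles


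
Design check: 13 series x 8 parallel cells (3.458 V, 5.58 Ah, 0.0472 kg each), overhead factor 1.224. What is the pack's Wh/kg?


Step 1: V_pack = 13 * 3.458 = 44.954 V
Step 2: C_pack = 8 * 5.58 = 44.64 Ah
Step 3: E_pack = V_pack * C_pack = 44.954 * 44.64 = 2006.7 Wh
Step 4: m_pack = 13 * 8 * 0.0472 * 1.224 = 6.0084 kg
Step 5: ED = E_pack / m_pack = 2006.7 / 6.0084 = 334.0 Wh/kg

334.0 Wh/kg


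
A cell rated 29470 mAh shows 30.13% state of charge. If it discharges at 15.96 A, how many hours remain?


Convert: C_total = 29470 mAh = 29.47 Ah
Step 1: remaining = SOC/100 * C_total = 30.13/100 * 29.47 = 8.8793 Ah
Step 2: t = remaining / I = 8.8793 / 15.96 = 0.5563 hr

0.5563 hr


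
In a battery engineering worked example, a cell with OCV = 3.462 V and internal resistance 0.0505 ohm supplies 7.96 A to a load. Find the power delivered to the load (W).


Step 1: V_terminal = OCV - I*R = 3.462 - 7.96 * 0.0505 = 3.06 V
Step 2: P_out = V_terminal * I = 3.06 * 7.96 = 24.36 W

24.36 W


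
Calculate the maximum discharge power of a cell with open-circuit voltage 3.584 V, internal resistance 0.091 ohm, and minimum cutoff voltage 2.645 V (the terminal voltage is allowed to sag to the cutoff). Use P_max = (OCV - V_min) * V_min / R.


dV = OCV - V_min = 0.939 V (so I_max = dV / R)
P_max = dV * V_min / R = 0.939 * 2.645 / 0.091 = 27.29 W

27.29 W


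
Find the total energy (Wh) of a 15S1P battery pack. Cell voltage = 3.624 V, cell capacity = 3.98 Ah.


E = Ns * Vcell * Np * Ccell = 15 * 3.624 * 1 * 3.98 = 216.4 Wh

216.4 Wh


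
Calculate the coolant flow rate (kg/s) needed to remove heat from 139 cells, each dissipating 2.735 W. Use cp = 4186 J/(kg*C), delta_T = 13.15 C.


Q_total = 139 * 2.735 = 380.17 W
m_dot = Q_total / (cp * dT) = 380.17 / (4186 * 13.15) = 0.006906 kg/s

0.006906 kg/s


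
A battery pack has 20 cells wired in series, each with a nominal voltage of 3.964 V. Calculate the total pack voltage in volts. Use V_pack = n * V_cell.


With 20 cells in series at 3.964 V each, V_pack = 79.28 V

79.28 V


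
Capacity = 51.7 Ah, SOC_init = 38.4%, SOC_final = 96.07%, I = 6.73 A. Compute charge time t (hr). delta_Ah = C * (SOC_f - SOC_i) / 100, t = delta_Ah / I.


delta_Ah = 51.7 * (96.07 - 38.4) / 100 = 29.815 Ah
t = delta_Ah / I = 29.815 / 6.73 = 4.430 hr

4.430 hr


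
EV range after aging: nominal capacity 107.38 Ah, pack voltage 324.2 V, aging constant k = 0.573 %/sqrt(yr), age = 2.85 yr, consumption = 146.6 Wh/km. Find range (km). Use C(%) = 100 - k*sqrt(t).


Step 1: capacity retention = 100 - 0.573 * sqrt(2.85) = 100 - 0.573 * 1.6882 = 99.033%
Step 2: C_now = 107.38 * 99.033/100 = 106.34 Ah
Step 3: E_pack = V * C_now = 324.2 * 106.34 = 34475 Wh
Step 4: range = E_pack / consumption = 34475 / 146.6 = 235.2 km

235.2 km


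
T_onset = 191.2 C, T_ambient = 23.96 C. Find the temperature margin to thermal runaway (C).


Safety margin = 191.2 C - 23.96 C = 167.24 C

167.24 C


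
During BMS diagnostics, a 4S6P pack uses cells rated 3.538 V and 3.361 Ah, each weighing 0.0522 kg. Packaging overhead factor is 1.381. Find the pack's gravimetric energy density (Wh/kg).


Step 1: V_pack = 4 * 3.538 = 14.152 V
Step 2: C_pack = 6 * 3.361 = 20.166 Ah
Step 3: E_pack = V_pack * C_pack = 14.152 * 20.166 = 285.39 Wh
Step 4: m_pack = 4 * 6 * 0.0522 * 1.381 = 1.7301 kg
Step 5: ED = E_pack / m_pack = 285.39 / 1.7301 = 165.0 Wh/kg

165.0 Wh/kg


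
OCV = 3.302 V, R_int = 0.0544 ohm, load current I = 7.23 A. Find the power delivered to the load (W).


Step 1: V_terminal = OCV - I*R = 3.302 - 7.23 * 0.0544 = 2.9087 V
Step 2: P_out = V_terminal * I = 2.9087 * 7.23 = 21.03 W

21.03 W


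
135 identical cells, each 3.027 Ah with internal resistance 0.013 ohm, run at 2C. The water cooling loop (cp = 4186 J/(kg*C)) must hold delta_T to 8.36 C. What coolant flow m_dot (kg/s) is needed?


Step 1: I = 2 * 3.027 = 6.054 A
Step 2: Q_cell = I^2 * R = 6.054^2 * 0.013 = 0.47646 W
Step 3: Q_total = 135 * 0.47646 = 64.322 W
Step 4: m_dot = Q_total / (cp * dT) = 64.322 / (4186 * 8.36) = 0.001838 kg/s

0.001838 kg/s


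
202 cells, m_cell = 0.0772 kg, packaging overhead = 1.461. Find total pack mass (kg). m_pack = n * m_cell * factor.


m_pack = n * m_cell * overhead = 202 * 0.0772 * 1.461 = 22.78 kg

22.78 kg


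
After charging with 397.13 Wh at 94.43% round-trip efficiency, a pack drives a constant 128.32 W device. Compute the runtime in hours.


Step 1: E_discharge = eta/100 * E_charge = 94.43/100 * 397.13 = 375.01 Wh
Step 2: t = E_discharge / P = 375.01 / 128.32 = 2.922 hr

2.922 hr


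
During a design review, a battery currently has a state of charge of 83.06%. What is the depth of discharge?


Complement of SOC: DOD = 100% - 83.06% = 16.94%

16.94%


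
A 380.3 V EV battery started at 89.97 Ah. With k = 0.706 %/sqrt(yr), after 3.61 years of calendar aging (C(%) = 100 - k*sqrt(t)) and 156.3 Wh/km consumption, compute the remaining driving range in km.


Step 1: capacity retention = 100 - 0.706 * sqrt(3.61) = 100 - 0.706 * 1.9 = 98.659%
Step 2: C_now = 89.97 * 98.659/100 = 88.764 Ah
Step 3: E_pack = V * C_now = 380.3 * 88.764 = 33757 Wh
Step 4: range = E_pack / consumption = 33757 / 156.3 = 216.0 km

216.0 km


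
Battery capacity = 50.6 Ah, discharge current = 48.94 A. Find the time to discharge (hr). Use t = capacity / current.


t = capacity / current = 50.6 / 48.94 = 1.034 hr

1.034 hr


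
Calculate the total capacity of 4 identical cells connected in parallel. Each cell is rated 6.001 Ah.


Parallel capacities add: 4 * 6.001 Ah = 24.004 Ah

24.004 Ah


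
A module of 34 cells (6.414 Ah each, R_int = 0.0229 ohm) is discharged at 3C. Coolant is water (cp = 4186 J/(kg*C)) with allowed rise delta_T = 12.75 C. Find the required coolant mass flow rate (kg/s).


Step 1: I = 3 * 6.414 = 19.242 A
Step 2: Q_cell = I^2 * R = 19.242^2 * 0.0229 = 8.4788 W
Step 3: Q_total = 34 * 8.4788 = 288.28 W
Step 4: m_dot = Q_total / (cp * dT) = 288.28 / (4186 * 12.75) = 0.005401 kg/s

0.005401 kg/s


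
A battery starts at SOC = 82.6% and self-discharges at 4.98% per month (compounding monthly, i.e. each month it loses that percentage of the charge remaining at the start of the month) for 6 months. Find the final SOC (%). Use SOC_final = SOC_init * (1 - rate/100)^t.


decay = (1 - 4.98/100)^6 = 0.73602
SOC_final = 82.6 * 0.73602 = 60.80%

60.80%


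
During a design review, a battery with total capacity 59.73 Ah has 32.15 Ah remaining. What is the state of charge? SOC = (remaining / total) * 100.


SOC = (remaining / total) * 100 = (32.15 / 59.73) * 100 = 53.83%

53.83%


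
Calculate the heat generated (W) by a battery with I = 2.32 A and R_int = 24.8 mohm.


Convert: R = 24.8 mohm = 0.0248 ohm
Q = I^2 * R = 2.32^2 * 0.0248 = 0.1335 W

0.1335 W


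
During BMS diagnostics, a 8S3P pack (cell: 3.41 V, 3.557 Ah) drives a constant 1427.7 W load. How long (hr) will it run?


Step 1: E_pack = Ns * V_cell * Np * C_cell = 8 * 3.41 * 3 * 3.557 = 291.1 Wh
Step 2: t = E_pack / P = 291.1 / 1427.7 = 0.2039 hr

0.2039 hr


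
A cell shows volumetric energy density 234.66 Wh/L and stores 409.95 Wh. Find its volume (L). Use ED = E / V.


V = E / ED = 409.95 / 234.66 = 1.747 L

1.747 L


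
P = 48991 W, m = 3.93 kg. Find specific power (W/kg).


SP = P / m = 48991 / 3.93 = 12470 W/kg

12470 W/kg


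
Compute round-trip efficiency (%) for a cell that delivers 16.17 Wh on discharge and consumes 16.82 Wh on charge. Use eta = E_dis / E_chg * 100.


Round-trip efficiency = 16.17/16.82 * 100% = 96.14%

96.14%


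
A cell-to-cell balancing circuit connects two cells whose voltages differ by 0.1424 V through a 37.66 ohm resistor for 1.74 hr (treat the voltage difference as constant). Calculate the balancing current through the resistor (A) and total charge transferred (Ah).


I_bal = dV / R = 0.1424 / 37.66 = 0.0037812 A
Q = I_bal * t = 0.0037812 * 1.74 = 0.006579 Ah

I=0.0037812 A, Q=0.006579 Ah


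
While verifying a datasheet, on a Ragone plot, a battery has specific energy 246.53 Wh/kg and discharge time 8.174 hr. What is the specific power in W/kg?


Specific power = 246.53 Wh/kg / 8.174 hr = 30.16 W/kg

30.16 W/kg


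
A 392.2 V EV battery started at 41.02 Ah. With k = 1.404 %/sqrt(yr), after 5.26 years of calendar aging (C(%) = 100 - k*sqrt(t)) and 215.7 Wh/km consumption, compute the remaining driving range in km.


Step 1: capacity retention = 100 - 1.404 * sqrt(5.26) = 100 - 1.404 * 2.2935 = 96.78%
Step 2: C_now = 41.02 * 96.78/100 = 39.699 Ah
Step 3: E_pack = V * C_now = 392.2 * 39.699 = 15570 Wh
Step 4: range = E_pack / consumption = 15570 / 215.7 = 72.18 km

72.18 km


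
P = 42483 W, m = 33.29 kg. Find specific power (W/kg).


Specific power = 42483 W / 33.29 kg = 1276 W/kg

1276 W/kg


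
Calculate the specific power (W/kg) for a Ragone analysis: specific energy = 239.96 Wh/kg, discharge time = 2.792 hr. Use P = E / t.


Specific power = 239.96 Wh/kg / 2.792 hr = 85.95 W/kg

85.95 W/kg


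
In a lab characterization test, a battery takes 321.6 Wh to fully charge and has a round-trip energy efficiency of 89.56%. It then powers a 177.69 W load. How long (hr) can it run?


Step 1: E_discharge = eta/100 * E_charge = 89.56/100 * 321.6 = 288.02 Wh
Step 2: t = E_discharge / P = 288.02 / 177.69 = 1.621 hr

1.621 hr


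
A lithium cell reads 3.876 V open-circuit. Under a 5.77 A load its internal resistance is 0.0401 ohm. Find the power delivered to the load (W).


Step 1: V_terminal = OCV - I*R = 3.876 - 5.77 * 0.0401 = 3.6446 V
Step 2: P_out = V_terminal * I = 3.6446 * 5.77 = 21.03 W

21.03 W


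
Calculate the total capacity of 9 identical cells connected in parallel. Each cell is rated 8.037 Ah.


Parallel capacities add: 9 * 8.037 Ah = 72.333 Ah

72.333 Ah


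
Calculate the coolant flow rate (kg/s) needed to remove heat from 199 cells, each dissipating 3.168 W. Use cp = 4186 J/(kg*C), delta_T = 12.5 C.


Q_total = 199 * 3.168 = 630.43 W
m_dot = Q_total / (cp * dT) = 630.43 / (4186 * 12.5) = 0.01205 kg/s

0.01205 kg/s


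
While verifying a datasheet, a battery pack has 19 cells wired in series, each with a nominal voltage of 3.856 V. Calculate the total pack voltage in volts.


V_pack = n * V_cell = 19 * 3.856 = 73.264 V

73.264 V


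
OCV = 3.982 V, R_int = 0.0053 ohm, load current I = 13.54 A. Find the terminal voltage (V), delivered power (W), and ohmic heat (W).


Step 1: V_terminal = OCV - I*R = 3.982 - 13.54 * 0.0053 = 3.9102 V
Step 2: P_out = V_terminal * I = 3.9102 * 13.54 = 52.94 W
Step 3: Q = I^2 * R = 13.54^2 * 0.0053 = 0.9717 W

V=3.9102 V, P=52.94 W, Q=0.9717 W


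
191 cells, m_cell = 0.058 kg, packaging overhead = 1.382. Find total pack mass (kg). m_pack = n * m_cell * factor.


m_pack = n * m_cell * overhead = 191 * 0.058 * 1.382 = 15.31 kg

15.31 kg


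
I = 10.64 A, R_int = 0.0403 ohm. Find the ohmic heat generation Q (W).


Q = I^2 * R = 10.64^2 * 0.0403 = 4.562 W

4.562 W


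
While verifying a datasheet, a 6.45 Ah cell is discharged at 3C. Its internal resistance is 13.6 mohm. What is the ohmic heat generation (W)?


Convert: R = 13.6 mohm = 0.0136 ohm
Step 1: I = C_rate * capacity = 3 * 6.45 = 19.35 A
Step 2: Q = I^2 * R = 19.35^2 * 0.0136 = 374.42 * 0.0136 = 5.092 W

5.092 W


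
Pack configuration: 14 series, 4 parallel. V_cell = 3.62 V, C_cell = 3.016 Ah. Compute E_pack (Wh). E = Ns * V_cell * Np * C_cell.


E = Ns * Vcell * Np * Ccell = 14 * 3.62 * 4 * 3.016 = 611.4 Wh

611.4 Wh


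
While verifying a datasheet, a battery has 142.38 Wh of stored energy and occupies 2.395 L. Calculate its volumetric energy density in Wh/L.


Volumetric ED = 142.38 Wh / 2.395 L = 59.45 Wh/L

59.45 Wh/L


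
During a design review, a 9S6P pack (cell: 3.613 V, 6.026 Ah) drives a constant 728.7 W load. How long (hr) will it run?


Step 1: E_pack = Ns * V_cell * Np * C_cell = 9 * 3.613 * 6 * 6.026 = 1175.7 Wh
Step 2: t = E_pack / P = 1175.7 / 728.7 = 1.613 hr

1.613 hr


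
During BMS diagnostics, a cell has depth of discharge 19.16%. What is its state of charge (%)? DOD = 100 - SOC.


SOC = 100 - DOD = 100 - 19.16 = 80.84%

80.84%


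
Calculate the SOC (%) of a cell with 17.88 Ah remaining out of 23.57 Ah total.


SOC = (remaining / total) * 100 = (17.88 / 23.57) * 100 = 75.86%

75.86%


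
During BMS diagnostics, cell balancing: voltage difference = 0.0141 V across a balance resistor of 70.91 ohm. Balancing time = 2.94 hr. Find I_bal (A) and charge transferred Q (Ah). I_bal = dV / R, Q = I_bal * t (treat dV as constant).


I_bal = dV / R = 0.0141 / 70.91 = 1.9884e-04 A
Q = I_bal * t = 1.9884e-04 * 2.94 = 5.846e-04 Ah

I=1.9884e-04 A, Q=5.846e-04 Ah


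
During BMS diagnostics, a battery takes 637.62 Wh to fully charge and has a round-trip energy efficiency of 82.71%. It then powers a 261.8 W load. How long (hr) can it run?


Step 1: E_discharge = eta/100 * E_charge = 82.71/100 * 637.62 = 527.38 Wh
Step 2: t = E_discharge / P = 527.38 / 261.8 = 2.014 hr

2.014 hr


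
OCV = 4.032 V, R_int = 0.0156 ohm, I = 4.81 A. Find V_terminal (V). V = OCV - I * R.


V = OCV - I*R = 4.032 - 4.81 * 0.0156 = 3.957 V

3.957 V


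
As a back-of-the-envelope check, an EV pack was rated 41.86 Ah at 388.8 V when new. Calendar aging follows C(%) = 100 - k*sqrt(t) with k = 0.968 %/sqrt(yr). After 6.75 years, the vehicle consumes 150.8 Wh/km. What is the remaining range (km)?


Step 1: capacity retention = 100 - 0.968 * sqrt(6.75) = 100 - 0.968 * 2.5981 = 97.485%
Step 2: C_now = 41.86 * 97.485/100 = 40.807 Ah
Step 3: E_pack = V * C_now = 388.8 * 40.807 = 15866 Wh
Step 4: range = E_pack / consumption = 15866 / 150.8 = 105.2 km

105.2 km


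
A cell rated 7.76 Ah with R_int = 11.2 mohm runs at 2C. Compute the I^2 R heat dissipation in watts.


Convert: R = 11.2 mohm = 0.0112 ohm
Step 1: I = C_rate * capacity = 2 * 7.76 = 15.52 A
Step 2: Q = I^2 * R = 15.52^2 * 0.0112 = 240.87 * 0.0112 = 2.698 W

2.698 W


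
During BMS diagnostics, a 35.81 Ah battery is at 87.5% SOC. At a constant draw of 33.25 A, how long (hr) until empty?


Step 1: remaining = SOC/100 * C_total = 87.5/100 * 35.81 = 31.334 Ah
Step 2: t = remaining / I = 31.334 / 33.25 = 0.9424 hr

0.9424 hr


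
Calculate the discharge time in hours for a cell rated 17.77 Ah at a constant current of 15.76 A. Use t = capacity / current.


Runtime = 17.77 Ah / 15.76 A = 1.128 hr

1.128 hr


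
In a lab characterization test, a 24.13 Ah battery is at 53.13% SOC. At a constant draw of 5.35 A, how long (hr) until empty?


Step 1: remaining = SOC/100 * C_total = 53.13/100 * 24.13 = 12.82 Ah
Step 2: t = remaining / I = 12.82 / 5.35 = 2.396 hr

2.396 hr


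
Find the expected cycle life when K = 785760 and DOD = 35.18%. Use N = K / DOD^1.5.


Step 1: DOD^1.5 = 35.18^1.5 = 208.66
Step 2: N = 785760 / 208.66 = 3766 cycles

3766 cycles


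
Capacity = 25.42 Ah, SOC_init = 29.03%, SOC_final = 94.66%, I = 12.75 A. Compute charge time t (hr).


delta_Ah = 25.42 * (94.66 - 29.03) / 100 = 16.683 Ah
t = delta_Ah / I = 16.683 / 12.75 = 1.308 hr

1.308 hr


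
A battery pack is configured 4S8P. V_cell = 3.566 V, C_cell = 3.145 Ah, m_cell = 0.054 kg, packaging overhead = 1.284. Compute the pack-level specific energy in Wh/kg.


Step 1: V_pack = 4 * 3.566 = 14.264 V
Step 2: C_pack = 8 * 3.145 = 25.16 Ah
Step 3: E_pack = V_pack * C_pack = 14.264 * 25.16 = 358.88 Wh
Step 4: m_pack = 4 * 8 * 0.054 * 1.284 = 2.2188 kg
Step 5: ED = E_pack / m_pack = 358.88 / 2.2188 = 161.7 Wh/kg

161.7 Wh/kg


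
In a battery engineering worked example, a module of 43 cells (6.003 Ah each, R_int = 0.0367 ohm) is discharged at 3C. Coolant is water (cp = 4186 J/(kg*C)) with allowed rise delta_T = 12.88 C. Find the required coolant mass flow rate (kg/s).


Step 1: I = 3 * 6.003 = 18.009 A
Step 2: Q_cell = I^2 * R = 18.009^2 * 0.0367 = 11.903 W
Step 3: Q_total = 43 * 11.903 = 511.83 W
Step 4: m_dot = Q_total / (cp * dT) = 511.83 / (4186 * 12.88) = 0.009493 kg/s

0.009493 kg/s


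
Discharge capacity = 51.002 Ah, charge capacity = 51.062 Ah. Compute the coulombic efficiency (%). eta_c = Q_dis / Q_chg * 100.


Coulombic efficiency = 51.002/51.062 * 100% = 99.88%

99.88%


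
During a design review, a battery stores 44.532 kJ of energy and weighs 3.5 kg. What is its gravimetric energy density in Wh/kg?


Convert: E = 44.532 kJ = 12.37 Wh
ED = E / m = 12.37 / 3.5 = 3.534 Wh/kg

3.534 Wh/kg


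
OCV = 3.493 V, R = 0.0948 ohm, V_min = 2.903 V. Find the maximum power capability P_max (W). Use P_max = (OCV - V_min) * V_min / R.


P_max = (OCV - V_min) * V_min / R = (3.493 - 2.903) * 2.903 / 0.0948 = 0.59 * 2.903 / 0.0948 = 18.07 W

18.07 W


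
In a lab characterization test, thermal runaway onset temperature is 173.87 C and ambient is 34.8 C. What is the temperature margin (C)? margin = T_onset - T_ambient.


margin = T_onset - T_ambient = 173.87 - 34.8 = 139.07 C

139.07 C


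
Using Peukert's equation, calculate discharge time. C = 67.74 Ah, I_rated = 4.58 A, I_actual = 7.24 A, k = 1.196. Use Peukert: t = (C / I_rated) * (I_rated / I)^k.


t_rated = C / I_rated = 67.74 / 4.58 = 14.79 hr
(I_rated/I)^k = (0.6326)^1.196 = 0.5783
t = t_rated * (I_rated/I)^k = 14.79 * 0.5783 = 8.553 hr

8.553 hr


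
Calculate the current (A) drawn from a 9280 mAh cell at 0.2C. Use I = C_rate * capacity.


Convert: capacity = 9280 mAh = 9.28 Ah
At 0.2C: I = 0.2 * 9.28 Ah = 1.856 A

1.856 A


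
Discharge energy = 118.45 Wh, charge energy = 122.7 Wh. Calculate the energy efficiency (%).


Round-trip efficiency = 118.45/122.7 * 100% = 96.54%

96.54%


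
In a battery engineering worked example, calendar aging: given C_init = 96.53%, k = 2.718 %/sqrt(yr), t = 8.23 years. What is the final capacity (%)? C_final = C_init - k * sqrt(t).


sqrt(t) = sqrt(8.23) = 2.8688
C_final = 96.53 - 2.718 * 2.8688 = 88.73%

88.73%


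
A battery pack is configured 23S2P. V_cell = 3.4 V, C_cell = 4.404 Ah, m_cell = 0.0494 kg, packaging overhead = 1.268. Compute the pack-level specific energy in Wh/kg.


Step 1: V_pack = 23 * 3.4 = 78.2 V
Step 2: C_pack = 2 * 4.404 = 8.808 Ah
Step 3: E_pack = V_pack * C_pack = 78.2 * 8.808 = 688.79 Wh
Step 4: m_pack = 23 * 2 * 0.0494 * 1.268 = 2.8814 kg
Step 5: ED = E_pack / m_pack = 688.79 / 2.8814 = 239.0 Wh/kg

239.0 Wh/kg


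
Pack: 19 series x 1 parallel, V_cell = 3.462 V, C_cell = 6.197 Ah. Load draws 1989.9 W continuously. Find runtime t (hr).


Step 1: E_pack = Ns * V_cell * Np * C_cell = 19 * 3.462 * 1 * 6.197 = 407.63 Wh
Step 2: t = E_pack / P = 407.63 / 1989.9 = 0.2048 hr

0.2048 hr


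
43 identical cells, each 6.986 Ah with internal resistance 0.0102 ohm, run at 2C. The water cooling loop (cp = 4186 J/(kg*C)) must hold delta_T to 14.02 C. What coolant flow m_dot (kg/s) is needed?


Step 1: I = 2 * 6.986 = 13.972 A
Step 2: Q_cell = I^2 * R = 13.972^2 * 0.0102 = 1.9912 W
Step 3: Q_total = 43 * 1.9912 = 85.622 W
Step 4: m_dot = Q_total / (cp * dT) = 85.622 / (4186 * 14.02) = 0.001459 kg/s

0.001459 kg/s


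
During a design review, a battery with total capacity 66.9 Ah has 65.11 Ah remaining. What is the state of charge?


SOC% = 65.11 / 66.9 * 100 = 97.32%

97.32%


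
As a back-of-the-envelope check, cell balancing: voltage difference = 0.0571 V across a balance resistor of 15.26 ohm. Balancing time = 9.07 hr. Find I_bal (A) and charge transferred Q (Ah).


First, Ohm's law: I_bal = 0.0571 V / 15.26 ohm = 0.0037418 A
Then Q = I * t = 0.0037418 A * 9.07 hr = 0.03394 Ah

I=0.0037418 A, Q=0.03394 Ah


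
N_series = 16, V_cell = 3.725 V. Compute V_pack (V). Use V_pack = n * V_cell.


Series voltages add: 16 * 3.725 V = 59.6 V

59.6 V


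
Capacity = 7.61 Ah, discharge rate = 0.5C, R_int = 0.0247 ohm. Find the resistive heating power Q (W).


Step 1: I = C_rate * capacity = 0.5 * 7.61 = 3.805 A
Step 2: Q = I^2 * R = 3.805^2 * 0.0247 = 14.478 * 0.0247 = 0.3576 W

0.3576 W


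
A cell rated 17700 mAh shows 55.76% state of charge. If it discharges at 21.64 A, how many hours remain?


Convert: C_total = 17700 mAh = 17.7 Ah
Step 1: remaining = SOC/100 * C_total = 55.76/100 * 17.7 = 9.8695 Ah
Step 2: t = remaining / I = 9.8695 / 21.64 = 0.4561 hr

0.4561 hr


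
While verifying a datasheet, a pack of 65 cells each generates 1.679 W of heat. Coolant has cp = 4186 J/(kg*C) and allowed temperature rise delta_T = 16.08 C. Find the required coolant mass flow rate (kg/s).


Q_total = 65 * 1.679 = 109.14 W
m_dot = Q_total / (cp * dT) = 109.14 / (4186 * 16.08) = 0.001621 kg/s

0.001621 kg/s


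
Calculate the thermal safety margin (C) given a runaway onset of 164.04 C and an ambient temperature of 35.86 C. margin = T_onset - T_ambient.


margin = T_onset - T_ambient = 164.04 - 35.86 = 128.18 C

128.18 C


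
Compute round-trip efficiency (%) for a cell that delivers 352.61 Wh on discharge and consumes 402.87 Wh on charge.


eta_e = E_dis / E_chg * 100 = 352.61 / 402.87 * 100 = 87.52%

87.52%


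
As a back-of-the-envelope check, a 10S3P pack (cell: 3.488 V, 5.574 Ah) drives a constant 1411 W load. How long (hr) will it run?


Step 1: E_pack = Ns * V_cell * Np * C_cell = 10 * 3.488 * 3 * 5.574 = 583.26 Wh
Step 2: t = E_pack / P = 583.26 / 1411 = 0.4134 hr

0.4134 hr


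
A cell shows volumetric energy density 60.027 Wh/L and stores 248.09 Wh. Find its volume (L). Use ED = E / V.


V = E / ED = 248.09 / 60.027 = 4.133 L

4.133 L
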